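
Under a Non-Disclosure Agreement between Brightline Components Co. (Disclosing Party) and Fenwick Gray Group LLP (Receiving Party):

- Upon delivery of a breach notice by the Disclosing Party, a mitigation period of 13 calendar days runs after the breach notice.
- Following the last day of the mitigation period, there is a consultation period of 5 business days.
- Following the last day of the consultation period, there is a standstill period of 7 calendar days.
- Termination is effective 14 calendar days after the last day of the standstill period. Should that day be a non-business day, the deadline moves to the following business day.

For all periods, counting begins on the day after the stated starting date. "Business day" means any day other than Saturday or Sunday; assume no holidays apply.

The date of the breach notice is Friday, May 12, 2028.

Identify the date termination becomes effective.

Jun 22, 2028

The last day of the mitigation period: May 12, 2028 + 13 days = May 25, 2028.
The last day of the consultation period: 5 business days after Thursday, May 25, 2028, skipping weekends — May 26, May 29, May 30, May 31, Jun 1 — lands on Thursday, Jun 1, 2028.
The last day of the standstill period: Jun 1, 2028 + 7 days = Jun 8, 2028.
The date termination becomes effective: 14 calendar days after Jun 8, 2028 is Jun 22, 2028. Jun 22, 2028 is a Thursday, so no roll-forward applies.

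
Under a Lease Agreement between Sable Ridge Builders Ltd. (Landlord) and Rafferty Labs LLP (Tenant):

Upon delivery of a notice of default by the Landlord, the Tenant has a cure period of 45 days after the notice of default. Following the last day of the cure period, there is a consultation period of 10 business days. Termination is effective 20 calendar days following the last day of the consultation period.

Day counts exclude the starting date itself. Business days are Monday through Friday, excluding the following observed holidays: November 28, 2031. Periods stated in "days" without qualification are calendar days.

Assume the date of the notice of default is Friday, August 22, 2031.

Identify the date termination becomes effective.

Adding 45 calendar days to August 22, 2031 gives October 6, 2031, which is the last day of the cure period.
From Monday, October 6, 2031, 10 business days (Oct 7, Oct 8, Oct 9, Oct 10, Oct 13, Oct 14, Oct 15, Oct 16, Oct 17, Oct 20, skipping weekends) brings us to Monday, October 20, 2031, which is the last day of the consultation period.
The date termination becomes effective: October 20, 2031 + 20 days = November 9, 2031.

November 9, 2031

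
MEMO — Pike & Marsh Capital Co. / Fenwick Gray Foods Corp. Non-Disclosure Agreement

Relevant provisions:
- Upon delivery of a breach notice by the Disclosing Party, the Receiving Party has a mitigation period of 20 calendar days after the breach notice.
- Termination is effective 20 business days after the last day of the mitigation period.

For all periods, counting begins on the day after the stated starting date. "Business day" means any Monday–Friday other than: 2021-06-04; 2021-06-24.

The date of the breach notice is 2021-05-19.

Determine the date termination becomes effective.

2021-07-07

Adding 20 calendar days to 2021-05-19 gives 2021-06-08, which is the last day of the mitigation period.
From Tuesday, 2021-06-08, 20 business days (Jun 9, Jun 10, Jun 11, Jun 14, …, Jul 5, Jul 6, Jul 7, skipping weekends and the listed holiday on Jun 24) brings us to Wednesday, 2021-07-07, which is the date termination becomes effective.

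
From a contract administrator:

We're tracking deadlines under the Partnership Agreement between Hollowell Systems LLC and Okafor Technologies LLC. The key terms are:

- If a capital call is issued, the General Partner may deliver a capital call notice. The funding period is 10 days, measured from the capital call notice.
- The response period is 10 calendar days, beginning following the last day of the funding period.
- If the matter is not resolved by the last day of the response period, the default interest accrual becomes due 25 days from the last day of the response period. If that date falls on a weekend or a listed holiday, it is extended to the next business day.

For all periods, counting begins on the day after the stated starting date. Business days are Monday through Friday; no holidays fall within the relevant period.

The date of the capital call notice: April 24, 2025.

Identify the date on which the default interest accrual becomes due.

Adding 10 calendar days to April 24, 2025 gives May 4, 2025, which is the last day of the funding period.
The last day of the response period: May 4, 2025 + 10 days = May 14, 2025.
The date on which the default interest accrual becomes due: May 14, 2025 + 25 days = June 8, 2025. That falls on a Sunday, so it rolls to the next business day, Monday, June 9, 2025.

June 9, 2025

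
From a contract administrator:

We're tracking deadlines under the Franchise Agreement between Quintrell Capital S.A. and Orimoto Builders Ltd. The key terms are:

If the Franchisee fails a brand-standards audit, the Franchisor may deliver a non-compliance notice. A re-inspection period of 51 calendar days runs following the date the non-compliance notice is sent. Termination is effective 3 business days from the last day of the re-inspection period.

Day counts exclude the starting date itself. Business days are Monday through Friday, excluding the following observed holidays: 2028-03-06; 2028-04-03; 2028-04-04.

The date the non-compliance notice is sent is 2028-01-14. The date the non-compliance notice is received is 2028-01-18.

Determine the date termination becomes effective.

The last day of the re-inspection period: 2028-01-14 + 51 days = 2028-03-05.
The date termination becomes effective: 3 business days after Sunday, 2028-03-05, skipping weekends and the listed holiday on Mar 6 — Mar 7, Mar 8, Mar 9 — lands on Thursday, 2028-03-09.

2028-03-09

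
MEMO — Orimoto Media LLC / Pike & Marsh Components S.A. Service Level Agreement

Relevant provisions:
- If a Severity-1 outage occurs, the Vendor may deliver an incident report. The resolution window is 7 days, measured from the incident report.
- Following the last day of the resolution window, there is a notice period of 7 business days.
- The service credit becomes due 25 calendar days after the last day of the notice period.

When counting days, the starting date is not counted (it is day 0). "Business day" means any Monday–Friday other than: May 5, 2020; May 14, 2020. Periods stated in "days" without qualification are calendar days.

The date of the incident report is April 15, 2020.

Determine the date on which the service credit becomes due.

The last day of the resolution window: 7 calendar days after April 15, 2020 is April 22, 2020.
The last day of the notice period: 7 business days after Wednesday, April 22, 2020, skipping weekends — Apr 23, Apr 24, Apr 27, Apr 28, Apr 29, Apr 30, May 1 — lands on Friday, May 1, 2020.
The date on which the service credit becomes due: 25 calendar days after May 1, 2020 is May 26, 2020.

May 26, 2020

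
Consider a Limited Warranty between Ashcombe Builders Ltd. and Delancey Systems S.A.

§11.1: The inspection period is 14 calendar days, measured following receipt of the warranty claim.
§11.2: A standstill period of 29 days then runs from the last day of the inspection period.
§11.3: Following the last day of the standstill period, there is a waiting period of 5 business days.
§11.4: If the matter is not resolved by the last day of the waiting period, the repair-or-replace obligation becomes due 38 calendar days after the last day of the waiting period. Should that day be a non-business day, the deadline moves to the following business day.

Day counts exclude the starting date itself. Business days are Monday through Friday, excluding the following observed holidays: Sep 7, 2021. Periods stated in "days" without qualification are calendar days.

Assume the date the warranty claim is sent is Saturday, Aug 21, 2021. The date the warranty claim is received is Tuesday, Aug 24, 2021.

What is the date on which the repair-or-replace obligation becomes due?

Nov 22, 2021

The last day of the inspection period: Aug 24, 2021 + 14 days = Sep 7, 2021.
Adding 29 calendar days to Sep 7, 2021 gives Oct 6, 2021, which is the last day of the standstill period.
The last day of the waiting period: 5 business days after Wednesday, Oct 6, 2021, skipping weekends — Oct 7, Oct 8, Oct 11, Oct 12, Oct 13 — lands on Wednesday, Oct 13, 2021.
Adding 38 calendar days to Oct 13, 2021 gives Nov 20, 2021, which is the date on which the repair-or-replace obligation becomes due. That falls on a Saturday, so it rolls to the next business day, Monday, Nov 22, 2021.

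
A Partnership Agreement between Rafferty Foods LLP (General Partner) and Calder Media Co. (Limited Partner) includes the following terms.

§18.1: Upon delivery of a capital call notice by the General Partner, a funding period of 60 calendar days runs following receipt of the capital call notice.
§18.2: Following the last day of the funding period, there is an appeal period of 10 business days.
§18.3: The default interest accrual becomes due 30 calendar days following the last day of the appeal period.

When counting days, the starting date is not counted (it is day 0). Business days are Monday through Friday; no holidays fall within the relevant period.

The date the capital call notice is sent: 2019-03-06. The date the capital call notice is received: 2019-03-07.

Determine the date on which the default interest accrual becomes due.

2019-06-19

The last day of the funding period: 60 calendar days after 2019-03-07 is 2019-05-06.
From Monday, 2019-05-06, 10 business days (May 7, May 8, May 9, May 10, May 13, May 14, May 15, May 16, May 17, May 20, skipping weekends) brings us to Monday, 2019-05-20, which is the last day of the appeal period.
The date on which the default interest accrual becomes due: 30 calendar days after 2019-05-20 is 2019-06-19.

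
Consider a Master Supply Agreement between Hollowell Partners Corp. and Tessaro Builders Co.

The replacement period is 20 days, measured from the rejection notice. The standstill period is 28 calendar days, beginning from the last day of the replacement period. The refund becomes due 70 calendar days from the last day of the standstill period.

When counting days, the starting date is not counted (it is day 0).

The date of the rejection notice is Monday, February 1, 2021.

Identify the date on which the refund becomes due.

Adding 20 calendar days to February 1, 2021 gives February 21, 2021, which is the last day of the replacement period.
The last day of the standstill period: February 21, 2021 + 28 days = March 21, 2021.
Adding 70 calendar days to March 21, 2021 gives May 30, 2021, which is the date on which the refund becomes due.

May 30, 2021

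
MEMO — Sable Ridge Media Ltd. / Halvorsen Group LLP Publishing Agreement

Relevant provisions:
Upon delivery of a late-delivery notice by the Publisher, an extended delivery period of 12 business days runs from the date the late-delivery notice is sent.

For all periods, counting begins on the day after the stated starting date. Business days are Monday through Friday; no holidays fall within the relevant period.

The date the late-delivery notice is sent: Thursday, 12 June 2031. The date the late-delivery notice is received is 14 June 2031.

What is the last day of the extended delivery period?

The last day of the extended delivery period: 12 business days after Thursday, 12 June 2031, skipping weekends — Jun 13, Jun 16, Jun 17, Jun 18, …, Jun 26, Jun 27, Jun 30 — lands on Monday, 30 June 2031.

30 June 2031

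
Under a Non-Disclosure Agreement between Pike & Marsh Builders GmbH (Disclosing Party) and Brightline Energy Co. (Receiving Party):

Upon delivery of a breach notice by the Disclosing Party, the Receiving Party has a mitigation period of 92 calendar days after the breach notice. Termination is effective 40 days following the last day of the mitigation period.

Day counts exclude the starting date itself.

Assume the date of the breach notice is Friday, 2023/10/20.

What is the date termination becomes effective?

The last day of the mitigation period: 2023/10/20 + 92 days = 2024/01/20.
Adding 40 calendar days to 2024/01/20 gives 2024/02/29, which is the date termination becomes effective.

2024/02/29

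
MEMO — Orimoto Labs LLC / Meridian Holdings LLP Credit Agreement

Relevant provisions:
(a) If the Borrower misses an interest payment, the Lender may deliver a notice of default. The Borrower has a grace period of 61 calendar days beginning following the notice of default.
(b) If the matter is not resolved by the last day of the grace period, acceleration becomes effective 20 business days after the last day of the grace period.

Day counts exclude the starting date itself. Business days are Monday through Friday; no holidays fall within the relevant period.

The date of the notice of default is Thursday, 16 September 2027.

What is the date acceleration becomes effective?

14 December 2027

The last day of the grace period: 16 September 2027 + 61 days = 16 November 2027.
From Tuesday, 16 November 2027, 20 business days (Nov 17, Nov 18, Nov 19, Nov 22, …, Dec 10, Dec 13, Dec 14, skipping weekends) brings us to Tuesday, 14 December 2027, which is the date acceleration becomes effective.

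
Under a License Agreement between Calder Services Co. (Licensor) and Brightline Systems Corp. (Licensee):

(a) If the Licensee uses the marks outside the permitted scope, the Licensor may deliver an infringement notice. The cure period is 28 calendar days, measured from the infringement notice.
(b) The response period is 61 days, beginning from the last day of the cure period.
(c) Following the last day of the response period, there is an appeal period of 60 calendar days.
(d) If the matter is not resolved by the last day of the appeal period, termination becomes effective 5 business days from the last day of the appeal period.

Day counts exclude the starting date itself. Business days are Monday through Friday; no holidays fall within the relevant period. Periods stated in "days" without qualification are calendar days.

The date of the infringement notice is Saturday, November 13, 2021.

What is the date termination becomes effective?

April 18, 2022

The last day of the cure period: November 13, 2021 + 28 days = December 11, 2021.
The last day of the response period: December 11, 2021 + 61 days = February 10, 2022.
The last day of the appeal period: 60 calendar days after February 10, 2022 is April 11, 2022.
The date termination becomes effective: counting 5 business days from Monday, April 11, 2022 (Apr 12, Apr 13, Apr 14, Apr 15, Apr 18, skipping weekends) reaches Monday, April 18, 2022.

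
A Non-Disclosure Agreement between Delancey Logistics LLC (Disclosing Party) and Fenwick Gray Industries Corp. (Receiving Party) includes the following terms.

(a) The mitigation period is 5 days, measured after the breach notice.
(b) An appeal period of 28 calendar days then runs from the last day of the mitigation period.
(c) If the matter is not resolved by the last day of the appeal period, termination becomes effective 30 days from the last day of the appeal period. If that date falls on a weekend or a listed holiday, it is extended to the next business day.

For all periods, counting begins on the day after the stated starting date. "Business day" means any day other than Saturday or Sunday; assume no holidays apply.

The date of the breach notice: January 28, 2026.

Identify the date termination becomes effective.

Adding 5 calendar days to January 28, 2026 gives February 2, 2026, which is the last day of the mitigation period.
The last day of the appeal period: February 2, 2026 + 28 days = March 2, 2026.
The date termination becomes effective: March 2, 2026 + 30 days = April 1, 2026. April 1, 2026 is a Wednesday, so no roll-forward applies.

April 1, 2026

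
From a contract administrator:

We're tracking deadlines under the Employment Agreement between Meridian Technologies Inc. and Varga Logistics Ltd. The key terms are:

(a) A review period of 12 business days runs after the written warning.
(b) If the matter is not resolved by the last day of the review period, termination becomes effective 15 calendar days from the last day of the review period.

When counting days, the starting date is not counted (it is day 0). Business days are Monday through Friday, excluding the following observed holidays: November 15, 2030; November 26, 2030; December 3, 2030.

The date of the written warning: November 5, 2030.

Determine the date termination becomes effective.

From Tuesday, November 5, 2030, 12 business days (Nov 6, Nov 7, Nov 8, Nov 11, …, Nov 20, Nov 21, Nov 22, skipping weekends and the listed holiday on Nov 15) brings us to Friday, November 22, 2030, which is the last day of the review period.
The date termination becomes effective: 15 calendar days after November 22, 2030 is December 7, 2030.

December 7, 2030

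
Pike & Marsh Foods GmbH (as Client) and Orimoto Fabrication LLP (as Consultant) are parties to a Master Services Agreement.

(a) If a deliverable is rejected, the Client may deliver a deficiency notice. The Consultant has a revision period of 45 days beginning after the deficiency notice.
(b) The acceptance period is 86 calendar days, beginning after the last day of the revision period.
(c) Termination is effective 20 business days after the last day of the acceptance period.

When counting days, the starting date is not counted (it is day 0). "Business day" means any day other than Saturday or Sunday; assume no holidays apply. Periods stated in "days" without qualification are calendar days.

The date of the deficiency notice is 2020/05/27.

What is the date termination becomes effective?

2020/11/02

The last day of the revision period: 45 calendar days after 2020/05/27 is 2020/07/11.
The last day of the acceptance period: 86 calendar days after 2020/07/11 is 2020/10/05.
From Monday, 2020/10/05, 20 business days (Oct 6, Oct 7, Oct 8, Oct 9, …, Oct 29, Oct 30, Nov 2, skipping weekends) brings us to Monday, 2020/11/02, which is the date termination becomes effective.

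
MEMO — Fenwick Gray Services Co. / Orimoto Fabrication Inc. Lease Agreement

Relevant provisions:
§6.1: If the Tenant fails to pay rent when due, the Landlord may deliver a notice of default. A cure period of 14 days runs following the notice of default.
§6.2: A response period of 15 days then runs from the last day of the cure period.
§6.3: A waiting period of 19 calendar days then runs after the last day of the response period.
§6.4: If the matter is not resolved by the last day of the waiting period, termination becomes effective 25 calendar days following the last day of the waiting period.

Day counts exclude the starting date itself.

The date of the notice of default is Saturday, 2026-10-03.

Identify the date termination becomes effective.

The last day of the cure period: 14 calendar days after 2026-10-03 is 2026-10-17.
The last day of the response period: 15 calendar days after 2026-10-17 is 2026-11-01.
Adding 19 calendar days to 2026-11-01 gives 2026-11-20, which is the last day of the waiting period.
The date termination becomes effective: 25 calendar days after 2026-11-20 is 2026-12-15.

2026-12-15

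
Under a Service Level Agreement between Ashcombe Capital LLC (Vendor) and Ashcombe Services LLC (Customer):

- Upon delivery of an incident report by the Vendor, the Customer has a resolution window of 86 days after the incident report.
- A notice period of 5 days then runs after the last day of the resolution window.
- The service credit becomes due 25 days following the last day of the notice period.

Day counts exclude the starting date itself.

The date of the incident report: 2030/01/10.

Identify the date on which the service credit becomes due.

The last day of the resolution window: 86 calendar days after 2030/01/10 is 2030/04/06.
The last day of the notice period: 2030/04/06 + 5 days = 2030/04/11.
Adding 25 calendar days to 2030/04/11 gives 2030/05/06, which is the date on which the service credit becomes due.

2030/05/06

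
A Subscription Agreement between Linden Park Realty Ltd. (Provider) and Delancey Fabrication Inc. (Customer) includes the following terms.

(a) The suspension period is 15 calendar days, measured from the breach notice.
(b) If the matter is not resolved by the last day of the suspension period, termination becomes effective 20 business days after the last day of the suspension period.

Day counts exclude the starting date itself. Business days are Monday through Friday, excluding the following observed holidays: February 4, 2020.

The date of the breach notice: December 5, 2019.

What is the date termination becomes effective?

The last day of the suspension period: December 5, 2019 + 15 days = December 20, 2019.
The date termination becomes effective: counting 20 business days from Friday, December 20, 2019 (Dec 23, Dec 24, Dec 25, Dec 26, …, Jan 15, Jan 16, Jan 17, skipping weekends) reaches Friday, January 17, 2020.

January 17, 2020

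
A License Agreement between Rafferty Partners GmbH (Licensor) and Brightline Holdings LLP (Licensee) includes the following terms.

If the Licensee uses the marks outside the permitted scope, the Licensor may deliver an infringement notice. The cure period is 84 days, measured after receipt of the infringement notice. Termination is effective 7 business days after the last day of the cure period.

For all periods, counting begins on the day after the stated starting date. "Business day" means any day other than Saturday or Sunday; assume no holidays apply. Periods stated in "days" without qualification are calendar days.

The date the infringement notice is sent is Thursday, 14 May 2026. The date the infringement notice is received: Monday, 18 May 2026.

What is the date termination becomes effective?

19 August 2026

The last day of the cure period: 84 calendar days after 18 May 2026 is 10 August 2026.
From Monday, 10 August 2026, 7 business days (Aug 11, Aug 12, Aug 13, Aug 14, Aug 17, Aug 18, Aug 19, skipping weekends) brings us to Wednesday, 19 August 2026, which is the date termination becomes effective.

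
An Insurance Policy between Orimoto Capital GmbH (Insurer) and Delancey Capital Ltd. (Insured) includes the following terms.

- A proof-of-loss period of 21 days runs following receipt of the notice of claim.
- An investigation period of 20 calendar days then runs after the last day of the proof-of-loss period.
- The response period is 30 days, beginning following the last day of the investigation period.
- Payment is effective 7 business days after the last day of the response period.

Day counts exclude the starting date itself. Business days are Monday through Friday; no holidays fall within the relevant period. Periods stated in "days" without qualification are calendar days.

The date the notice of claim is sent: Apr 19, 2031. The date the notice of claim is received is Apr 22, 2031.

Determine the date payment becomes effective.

Adding 21 calendar days to Apr 22, 2031 gives May 13, 2031, which is the last day of the proof-of-loss period.
Adding 20 calendar days to May 13, 2031 gives Jun 2, 2031, which is the last day of the investigation period.
Adding 30 calendar days to Jun 2, 2031 gives Jul 2, 2031, which is the last day of the response period.
From Wednesday, Jul 2, 2031, 7 business days (Jul 3, Jul 4, Jul 7, Jul 8, Jul 9, Jul 10, Jul 11, skipping weekends) brings us to Friday, Jul 11, 2031, which is the date payment becomes effective.

Jul 11, 2031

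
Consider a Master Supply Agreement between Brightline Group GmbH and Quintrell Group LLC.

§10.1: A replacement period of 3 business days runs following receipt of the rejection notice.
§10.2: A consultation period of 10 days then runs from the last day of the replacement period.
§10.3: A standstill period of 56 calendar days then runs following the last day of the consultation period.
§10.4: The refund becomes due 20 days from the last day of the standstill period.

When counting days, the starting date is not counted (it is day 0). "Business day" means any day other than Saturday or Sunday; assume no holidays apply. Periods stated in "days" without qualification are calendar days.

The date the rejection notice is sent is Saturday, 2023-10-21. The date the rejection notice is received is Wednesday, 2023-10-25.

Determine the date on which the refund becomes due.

The last day of the replacement period: counting 3 business days from Wednesday, 2023-10-25 (Oct 26, Oct 27, Oct 30, skipping weekends) reaches Monday, 2023-10-30.
The last day of the consultation period: 2023-10-30 + 10 days = 2023-11-09.
Adding 56 calendar days to 2023-11-09 gives 2024-01-04, which is the last day of the standstill period.
Adding 20 calendar days to 2024-01-04 gives 2024-01-24, which is the date on which the refund becomes due.

2024-01-24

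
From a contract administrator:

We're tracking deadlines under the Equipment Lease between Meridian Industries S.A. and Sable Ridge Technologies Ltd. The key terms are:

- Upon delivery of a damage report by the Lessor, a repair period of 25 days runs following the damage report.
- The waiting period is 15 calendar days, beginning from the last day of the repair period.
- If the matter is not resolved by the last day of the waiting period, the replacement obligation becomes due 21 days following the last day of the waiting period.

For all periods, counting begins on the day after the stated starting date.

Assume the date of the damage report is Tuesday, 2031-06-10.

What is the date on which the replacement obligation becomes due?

2031-08-10

The last day of the repair period: 25 calendar days after 2031-06-10 is 2031-07-05.
The last day of the waiting period: 15 calendar days after 2031-07-05 is 2031-07-20.
The date on which the replacement obligation becomes due: 2031-07-20 + 21 days = 2031-08-10.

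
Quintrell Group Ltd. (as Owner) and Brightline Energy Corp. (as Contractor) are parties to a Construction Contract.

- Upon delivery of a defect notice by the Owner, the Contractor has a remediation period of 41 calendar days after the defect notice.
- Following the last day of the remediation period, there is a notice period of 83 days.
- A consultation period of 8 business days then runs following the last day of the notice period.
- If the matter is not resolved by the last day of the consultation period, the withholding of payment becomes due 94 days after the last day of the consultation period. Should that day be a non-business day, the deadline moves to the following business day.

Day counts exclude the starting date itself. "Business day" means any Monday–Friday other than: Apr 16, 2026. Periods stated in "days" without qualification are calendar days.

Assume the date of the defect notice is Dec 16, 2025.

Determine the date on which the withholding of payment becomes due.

The last day of the remediation period: 41 calendar days after Dec 16, 2025 is Jan 26, 2026.
Adding 83 calendar days to Jan 26, 2026 gives Apr 19, 2026, which is the last day of the notice period.
From Sunday, Apr 19, 2026, 8 business days (Apr 20, Apr 21, Apr 22, Apr 23, Apr 24, Apr 27, Apr 28, Apr 29, skipping weekends) brings us to Wednesday, Apr 29, 2026, which is the last day of the consultation period.
Adding 94 calendar days to Apr 29, 2026 gives Aug 1, 2026, which is the date on which the withholding of payment becomes due. That falls on a Saturday, so it rolls to the next business day, Monday, Aug 3, 2026.

Aug 3, 2026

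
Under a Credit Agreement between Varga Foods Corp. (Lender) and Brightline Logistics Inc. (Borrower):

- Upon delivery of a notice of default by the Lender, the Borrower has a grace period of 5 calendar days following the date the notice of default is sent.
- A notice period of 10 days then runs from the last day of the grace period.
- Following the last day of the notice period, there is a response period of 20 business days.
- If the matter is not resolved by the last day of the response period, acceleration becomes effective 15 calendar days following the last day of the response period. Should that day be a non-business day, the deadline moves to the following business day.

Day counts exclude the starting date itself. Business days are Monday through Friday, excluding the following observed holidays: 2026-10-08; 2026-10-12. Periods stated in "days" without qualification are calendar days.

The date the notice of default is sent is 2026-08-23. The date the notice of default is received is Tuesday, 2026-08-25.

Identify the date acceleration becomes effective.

2026-10-20

Adding 5 calendar days to 2026-08-23 gives 2026-08-28, which is the last day of the grace period.
Adding 10 calendar days to 2026-08-28 gives 2026-09-07, which is the last day of the notice period.
The last day of the response period: 20 business days after Monday, 2026-09-07, skipping weekends — Sep 8, Sep 9, Sep 10, Sep 11, …, Oct 1, Oct 2, Oct 5 — lands on Monday, 2026-10-05.
The date acceleration becomes effective: 2026-10-05 + 15 days = 2026-10-20. 2026-10-20 is a Tuesday and is not a listed holiday, so no roll-forward applies.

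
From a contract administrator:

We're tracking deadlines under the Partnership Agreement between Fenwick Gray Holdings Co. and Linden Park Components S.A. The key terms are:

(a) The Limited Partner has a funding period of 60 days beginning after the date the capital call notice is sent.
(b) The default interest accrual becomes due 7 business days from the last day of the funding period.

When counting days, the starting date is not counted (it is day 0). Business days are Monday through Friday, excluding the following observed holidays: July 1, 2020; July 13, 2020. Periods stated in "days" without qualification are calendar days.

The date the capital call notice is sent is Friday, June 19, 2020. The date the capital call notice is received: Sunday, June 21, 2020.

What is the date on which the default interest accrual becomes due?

Adding 60 calendar days to June 19, 2020 gives August 18, 2020, which is the last day of the funding period.
The date on which the default interest accrual becomes due: 7 business days after Tuesday, August 18, 2020, skipping weekends — Aug 19, Aug 20, Aug 21, Aug 24, Aug 25, Aug 26, Aug 27 — lands on Thursday, August 27, 2020.

August 27, 2020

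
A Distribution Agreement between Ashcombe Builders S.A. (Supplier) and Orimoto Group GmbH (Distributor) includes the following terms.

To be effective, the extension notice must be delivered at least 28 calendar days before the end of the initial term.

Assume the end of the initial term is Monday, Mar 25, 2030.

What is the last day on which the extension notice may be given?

Mar 25, 2030 minus 28 days is Feb 25, 2030.

Feb 25, 2030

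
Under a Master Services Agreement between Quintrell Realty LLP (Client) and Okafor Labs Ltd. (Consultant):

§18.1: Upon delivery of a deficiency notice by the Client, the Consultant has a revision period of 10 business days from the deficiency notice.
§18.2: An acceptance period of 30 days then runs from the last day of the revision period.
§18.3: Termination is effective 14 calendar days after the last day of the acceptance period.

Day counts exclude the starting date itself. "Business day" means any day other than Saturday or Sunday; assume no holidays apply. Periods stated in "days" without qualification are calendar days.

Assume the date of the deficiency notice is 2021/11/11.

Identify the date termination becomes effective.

2022/01/08

The last day of the revision period: 10 business days after Thursday, 2021/11/11, skipping weekends — Nov 12, Nov 15, Nov 16, Nov 17, Nov 18, Nov 19, Nov 22, Nov 23, Nov 24, Nov 25 — lands on Thursday, 2021/11/25.
Adding 30 calendar days to 2021/11/25 gives 2021/12/25, which is the last day of the acceptance period.
The date termination becomes effective: 14 calendar days after 2021/12/25 is 2022/01/08.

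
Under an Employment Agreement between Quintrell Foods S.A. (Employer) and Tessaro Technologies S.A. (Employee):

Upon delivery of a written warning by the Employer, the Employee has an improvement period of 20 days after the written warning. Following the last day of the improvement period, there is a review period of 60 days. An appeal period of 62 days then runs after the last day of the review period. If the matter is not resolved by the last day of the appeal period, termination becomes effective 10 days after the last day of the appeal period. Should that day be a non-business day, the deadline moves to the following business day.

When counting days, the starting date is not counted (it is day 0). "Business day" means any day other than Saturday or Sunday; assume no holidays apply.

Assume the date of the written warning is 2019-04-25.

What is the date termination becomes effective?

2019-09-24

The last day of the improvement period: 20 calendar days after 2019-04-25 is 2019-05-15.
The last day of the review period: 60 calendar days after 2019-05-15 is 2019-07-14.
The last day of the appeal period: 62 calendar days after 2019-07-14 is 2019-09-14.
The date termination becomes effective: 2019-09-14 + 10 days = 2019-09-24. 2019-09-24 is a Tuesday, so no roll-forward applies.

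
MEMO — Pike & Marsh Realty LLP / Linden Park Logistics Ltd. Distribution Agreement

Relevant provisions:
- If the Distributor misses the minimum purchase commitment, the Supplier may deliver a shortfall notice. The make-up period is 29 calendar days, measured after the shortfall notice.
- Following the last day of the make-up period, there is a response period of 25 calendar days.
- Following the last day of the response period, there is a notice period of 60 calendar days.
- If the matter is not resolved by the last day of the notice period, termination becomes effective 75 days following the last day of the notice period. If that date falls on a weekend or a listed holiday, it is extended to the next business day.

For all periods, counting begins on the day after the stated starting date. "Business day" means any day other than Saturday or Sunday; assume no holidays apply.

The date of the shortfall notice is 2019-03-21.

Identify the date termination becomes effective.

The last day of the make-up period: 2019-03-21 + 29 days = 2019-04-19.
The last day of the response period: 2019-04-19 + 25 days = 2019-05-14.
The last day of the notice period: 60 calendar days after 2019-05-14 is 2019-07-13.
The date termination becomes effective: 75 calendar days after 2019-07-13 is 2019-09-26. 2019-09-26 is a Thursday, so no roll-forward applies.

2019-09-26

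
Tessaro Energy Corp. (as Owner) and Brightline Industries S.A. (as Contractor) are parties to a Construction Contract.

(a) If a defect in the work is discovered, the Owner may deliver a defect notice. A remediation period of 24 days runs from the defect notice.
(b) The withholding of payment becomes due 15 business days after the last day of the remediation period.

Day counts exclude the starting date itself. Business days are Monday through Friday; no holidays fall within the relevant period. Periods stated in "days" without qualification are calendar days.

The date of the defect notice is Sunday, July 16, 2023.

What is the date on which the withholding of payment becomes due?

August 30, 2023

Adding 24 calendar days to July 16, 2023 gives August 9, 2023, which is the last day of the remediation period.
From Wednesday, August 9, 2023, 15 business days (Aug 10, Aug 11, Aug 14, Aug 15, …, Aug 28, Aug 29, Aug 30, skipping weekends) brings us to Wednesday, August 30, 2023, which is the date on which the withholding of payment becomes due.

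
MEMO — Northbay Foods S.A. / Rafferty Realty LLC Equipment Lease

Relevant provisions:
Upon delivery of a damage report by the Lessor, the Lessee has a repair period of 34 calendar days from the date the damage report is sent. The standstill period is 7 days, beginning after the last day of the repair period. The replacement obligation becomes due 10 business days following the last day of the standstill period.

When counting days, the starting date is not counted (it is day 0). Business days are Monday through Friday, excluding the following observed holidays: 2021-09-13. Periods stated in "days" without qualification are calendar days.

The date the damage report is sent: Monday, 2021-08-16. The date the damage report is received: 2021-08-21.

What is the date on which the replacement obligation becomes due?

Adding 34 calendar days to 2021-08-16 gives 2021-09-19, which is the last day of the repair period.
The last day of the standstill period: 2021-09-19 + 7 days = 2021-09-26.
The date on which the replacement obligation becomes due: counting 10 business days from Sunday, 2021-09-26 (Sep 27, Sep 28, Sep 29, Sep 30, Oct 1, Oct 4, Oct 5, Oct 6, Oct 7, Oct 8, skipping weekends) reaches Friday, 2021-10-08.

2021-10-08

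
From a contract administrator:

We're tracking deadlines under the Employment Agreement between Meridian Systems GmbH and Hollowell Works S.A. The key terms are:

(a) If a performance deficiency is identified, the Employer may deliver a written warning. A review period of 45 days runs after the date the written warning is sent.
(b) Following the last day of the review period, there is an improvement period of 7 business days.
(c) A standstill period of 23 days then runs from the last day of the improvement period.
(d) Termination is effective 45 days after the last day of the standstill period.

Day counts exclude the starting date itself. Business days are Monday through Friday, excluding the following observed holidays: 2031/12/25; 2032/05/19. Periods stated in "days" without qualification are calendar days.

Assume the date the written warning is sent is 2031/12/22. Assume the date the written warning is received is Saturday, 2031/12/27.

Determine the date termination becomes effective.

Adding 45 calendar days to 2031/12/22 gives 2032/02/05, which is the last day of the review period.
From Thursday, 2032/02/05, 7 business days (Feb 6, Feb 9, Feb 10, Feb 11, Feb 12, Feb 13, Feb 16, skipping weekends) brings us to Monday, 2032/02/16, which is the last day of the improvement period.
Adding 23 calendar days to 2032/02/16 gives 2032/03/10, which is the last day of the standstill period.
The date termination becomes effective: 45 calendar days after 2032/03/10 is 2032/04/24.

2032/04/24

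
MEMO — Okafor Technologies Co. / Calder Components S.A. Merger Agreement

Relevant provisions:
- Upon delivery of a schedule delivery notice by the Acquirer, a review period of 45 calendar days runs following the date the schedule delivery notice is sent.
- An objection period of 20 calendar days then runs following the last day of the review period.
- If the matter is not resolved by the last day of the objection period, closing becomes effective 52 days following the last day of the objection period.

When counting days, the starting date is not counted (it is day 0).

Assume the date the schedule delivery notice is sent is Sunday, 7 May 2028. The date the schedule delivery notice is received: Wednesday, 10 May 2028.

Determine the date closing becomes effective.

The last day of the review period: 7 May 2028 + 45 days = 21 June 2028.
The last day of the objection period: 20 calendar days after 21 June 2028 is 11 July 2028.
The date closing becomes effective: 11 July 2028 + 52 days = 1 September 2028.

1 September 2028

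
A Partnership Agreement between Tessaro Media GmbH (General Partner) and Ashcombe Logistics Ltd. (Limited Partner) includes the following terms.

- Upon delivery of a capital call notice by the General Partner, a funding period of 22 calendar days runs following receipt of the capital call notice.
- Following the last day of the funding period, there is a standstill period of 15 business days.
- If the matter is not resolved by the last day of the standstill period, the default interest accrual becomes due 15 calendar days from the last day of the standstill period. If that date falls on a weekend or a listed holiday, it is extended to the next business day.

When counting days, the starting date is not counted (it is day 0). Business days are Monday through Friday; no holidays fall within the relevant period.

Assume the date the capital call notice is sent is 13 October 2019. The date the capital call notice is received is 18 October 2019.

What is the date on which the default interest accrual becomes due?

16 December 2019

The last day of the funding period: 18 October 2019 + 22 days = 9 November 2019.
From Saturday, 9 November 2019, 15 business days (Nov 11, Nov 12, Nov 13, Nov 14, …, Nov 27, Nov 28, Nov 29, skipping weekends) brings us to Friday, 29 November 2019, which is the last day of the standstill period.
The date on which the default interest accrual becomes due: 29 November 2019 + 15 days = 14 December 2019. That falls on a Saturday, so it rolls to the next business day, Monday, 16 December 2019.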